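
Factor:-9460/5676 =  - 3^( - 1 )*5^1 = - 5/3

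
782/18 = 391/9 = 43.44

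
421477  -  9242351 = -8820874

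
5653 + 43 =5696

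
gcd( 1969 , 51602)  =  1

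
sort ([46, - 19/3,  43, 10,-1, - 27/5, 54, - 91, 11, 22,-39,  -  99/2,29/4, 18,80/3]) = [ - 91, - 99/2, - 39, - 19/3, - 27/5 ,-1 , 29/4, 10, 11, 18,22,80/3 , 43, 46, 54]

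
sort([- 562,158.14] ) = [ - 562,158.14 ]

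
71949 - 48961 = 22988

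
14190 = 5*2838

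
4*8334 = 33336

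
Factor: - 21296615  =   - 5^1*4259323^1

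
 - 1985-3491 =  - 5476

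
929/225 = 4  +  29/225 = 4.13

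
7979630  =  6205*1286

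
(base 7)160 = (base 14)67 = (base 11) 83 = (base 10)91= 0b1011011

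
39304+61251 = 100555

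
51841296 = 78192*663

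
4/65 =4/65 = 0.06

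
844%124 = 100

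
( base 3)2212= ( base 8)115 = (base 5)302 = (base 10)77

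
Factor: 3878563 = 13^1*61^1*67^1 * 73^1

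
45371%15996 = 13379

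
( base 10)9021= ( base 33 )89C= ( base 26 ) D8P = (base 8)21475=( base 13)414c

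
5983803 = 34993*171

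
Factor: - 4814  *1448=-2^4*29^1*83^1*181^1 = - 6970672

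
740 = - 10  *( - 74)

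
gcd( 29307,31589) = 1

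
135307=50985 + 84322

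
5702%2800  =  102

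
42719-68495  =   - 25776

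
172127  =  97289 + 74838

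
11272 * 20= 225440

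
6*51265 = 307590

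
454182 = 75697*6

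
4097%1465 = 1167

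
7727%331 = 114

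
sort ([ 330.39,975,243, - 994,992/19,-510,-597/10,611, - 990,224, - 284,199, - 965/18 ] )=[ - 994,- 990, - 510, -284,  -  597/10,- 965/18,992/19,199, 224,243, 330.39, 611, 975]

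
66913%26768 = 13377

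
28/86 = 14/43 = 0.33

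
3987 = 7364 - 3377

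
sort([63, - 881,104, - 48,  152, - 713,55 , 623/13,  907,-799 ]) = [-881,-799,-713,-48, 623/13 , 55,63 , 104,152,  907 ] 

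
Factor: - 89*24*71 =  - 151656 = -  2^3*3^1*71^1*89^1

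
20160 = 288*70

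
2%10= 2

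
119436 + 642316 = 761752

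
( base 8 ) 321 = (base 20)a9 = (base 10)209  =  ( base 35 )5Y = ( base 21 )9K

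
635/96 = 6 + 59/96 = 6.61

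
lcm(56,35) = 280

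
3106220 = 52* 59735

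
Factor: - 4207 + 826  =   - 3381  =  - 3^1 * 7^2 *23^1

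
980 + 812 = 1792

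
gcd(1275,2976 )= 3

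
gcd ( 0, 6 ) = 6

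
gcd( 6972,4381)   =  1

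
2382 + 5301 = 7683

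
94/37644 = 47/18822  =  0.00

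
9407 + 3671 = 13078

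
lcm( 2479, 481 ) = 32227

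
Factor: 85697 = 17^1*71^2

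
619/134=4 + 83/134 = 4.62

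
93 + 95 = 188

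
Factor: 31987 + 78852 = 110839 = 271^1*409^1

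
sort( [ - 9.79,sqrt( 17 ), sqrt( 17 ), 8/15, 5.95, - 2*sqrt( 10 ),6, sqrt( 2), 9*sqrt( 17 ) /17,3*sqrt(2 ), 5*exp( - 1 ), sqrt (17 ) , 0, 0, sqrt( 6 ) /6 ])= [ - 9.79, - 2*sqrt(10),0, 0,sqrt (6 )/6, 8/15,  sqrt( 2), 5 * exp( - 1), 9*sqrt (17) /17,sqrt (17 ), sqrt(17 ),sqrt( 17 ), 3*sqrt(2 ), 5.95, 6]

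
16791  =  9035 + 7756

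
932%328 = 276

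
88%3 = 1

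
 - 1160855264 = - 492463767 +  - 668391497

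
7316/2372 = 3  +  50/593 =3.08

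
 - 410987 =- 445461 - -34474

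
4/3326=2/1663  =  0.00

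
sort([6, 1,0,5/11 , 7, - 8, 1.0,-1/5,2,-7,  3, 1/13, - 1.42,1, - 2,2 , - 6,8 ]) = [ - 8, -7, - 6,  -  2, - 1.42,-1/5,0,1/13, 5/11,1,1.0,1,2,2 , 3,6, 7, 8]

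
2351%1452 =899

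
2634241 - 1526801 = 1107440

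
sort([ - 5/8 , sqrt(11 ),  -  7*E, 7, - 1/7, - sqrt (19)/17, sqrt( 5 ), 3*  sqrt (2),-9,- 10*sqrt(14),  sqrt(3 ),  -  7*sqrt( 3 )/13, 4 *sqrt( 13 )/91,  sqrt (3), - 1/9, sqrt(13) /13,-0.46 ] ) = [-10*sqrt( 14), - 7*E,-9, - 7 * sqrt(3 ) /13,  -  5/8, - 0.46,  -  sqrt (19 ) /17, - 1/7, - 1/9,4*sqrt(13)/91, sqrt(13 ) /13,sqrt(3), sqrt(3), sqrt(5), sqrt(11),3*sqrt(2 ) , 7]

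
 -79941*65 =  - 5196165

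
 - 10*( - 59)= 590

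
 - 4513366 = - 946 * 4771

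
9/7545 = 3/2515 = 0.00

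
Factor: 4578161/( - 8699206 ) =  - 2^( - 1)*7^1 * 17^( - 1) * 255859^(- 1) * 654023^1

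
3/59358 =1/19786=0.00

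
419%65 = 29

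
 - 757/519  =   - 2 + 281/519 = -  1.46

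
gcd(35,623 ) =7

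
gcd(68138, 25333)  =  7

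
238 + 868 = 1106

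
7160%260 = 140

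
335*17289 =5791815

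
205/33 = 6+7/33 = 6.21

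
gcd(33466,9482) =2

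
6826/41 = 6826/41=166.49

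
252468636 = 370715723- 118247087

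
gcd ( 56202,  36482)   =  986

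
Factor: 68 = 2^2*17^1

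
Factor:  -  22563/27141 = -3^1 *23^1*83^( - 1 ) = - 69/83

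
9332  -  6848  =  2484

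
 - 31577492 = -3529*8948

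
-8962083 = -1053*8511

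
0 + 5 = 5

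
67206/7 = 67206/7 = 9600.86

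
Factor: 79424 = 2^6*17^1*73^1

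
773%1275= 773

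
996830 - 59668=937162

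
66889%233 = 18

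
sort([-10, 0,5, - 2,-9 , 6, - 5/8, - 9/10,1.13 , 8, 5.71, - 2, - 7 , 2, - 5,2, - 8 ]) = [ - 10, - 9 ,  -  8, - 7, - 5,-2, -2, - 9/10,-5/8,0, 1.13,2  ,  2,5,5.71,6,8 ]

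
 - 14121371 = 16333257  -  30454628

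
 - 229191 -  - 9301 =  - 219890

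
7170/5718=1195/953  =  1.25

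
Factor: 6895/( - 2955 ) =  - 7/3 = - 3^( -1 )*7^1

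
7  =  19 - 12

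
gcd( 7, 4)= 1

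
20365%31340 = 20365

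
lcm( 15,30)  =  30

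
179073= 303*591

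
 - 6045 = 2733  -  8778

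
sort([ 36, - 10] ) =[-10,36 ]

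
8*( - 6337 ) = -50696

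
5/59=5/59 = 0.08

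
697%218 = 43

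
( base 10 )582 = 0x246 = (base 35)gm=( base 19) 1bc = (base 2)1001000110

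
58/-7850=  - 29/3925=   -0.01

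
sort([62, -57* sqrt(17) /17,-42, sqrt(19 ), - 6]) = [ - 42, - 57*sqrt (17)/17, - 6, sqrt (19),62] 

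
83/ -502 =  - 83/502  =  -  0.17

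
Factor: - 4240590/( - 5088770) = 424059/508877  =  3^1*19^(-1 ) * 26783^(  -  1 )*141353^1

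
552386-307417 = 244969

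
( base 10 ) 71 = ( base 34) 23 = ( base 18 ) 3h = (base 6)155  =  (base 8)107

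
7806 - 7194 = 612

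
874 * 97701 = 85390674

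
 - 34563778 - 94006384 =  - 128570162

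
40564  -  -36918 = 77482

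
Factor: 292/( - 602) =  - 146/301 = -2^1*7^ ( - 1)*43^( - 1)* 73^1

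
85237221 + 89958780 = 175196001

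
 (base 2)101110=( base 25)1L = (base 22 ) 22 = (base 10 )46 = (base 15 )31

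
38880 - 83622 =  - 44742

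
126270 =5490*23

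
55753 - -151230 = 206983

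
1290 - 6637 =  - 5347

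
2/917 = 2/917 = 0.00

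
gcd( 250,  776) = 2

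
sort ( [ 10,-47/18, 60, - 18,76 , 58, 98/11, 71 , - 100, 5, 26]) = [ - 100, - 18, - 47/18, 5, 98/11, 10,  26, 58, 60 , 71,  76 ] 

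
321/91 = 3 + 48/91 = 3.53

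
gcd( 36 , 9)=9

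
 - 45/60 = - 3/4 = -  0.75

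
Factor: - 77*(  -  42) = 3234 = 2^1*3^1*7^2*11^1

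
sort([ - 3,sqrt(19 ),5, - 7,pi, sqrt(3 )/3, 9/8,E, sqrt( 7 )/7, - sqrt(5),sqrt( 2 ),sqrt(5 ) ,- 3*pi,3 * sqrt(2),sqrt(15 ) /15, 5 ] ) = [ - 3*pi,-7, - 3 , - sqrt(5),sqrt(15)/15,sqrt ( 7) /7, sqrt(3)/3,9/8,sqrt( 2 ),sqrt( 5 ),E,pi, 3*sqrt(2),sqrt(19 ),5, 5]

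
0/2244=0 = 0.00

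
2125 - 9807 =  - 7682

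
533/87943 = 533/87943=0.01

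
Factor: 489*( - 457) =-223473= -3^1*163^1 * 457^1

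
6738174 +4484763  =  11222937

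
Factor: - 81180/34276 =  -45/19 = -3^2*5^1*19^ ( - 1 ) 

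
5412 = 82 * 66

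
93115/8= 11639 + 3/8 = 11639.38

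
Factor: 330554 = 2^1 * 7^2*3373^1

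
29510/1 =29510=29510.00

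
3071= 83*37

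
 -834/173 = -834/173= - 4.82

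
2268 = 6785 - 4517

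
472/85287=472/85287  =  0.01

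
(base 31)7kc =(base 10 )7359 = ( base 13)3471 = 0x1cbf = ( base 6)54023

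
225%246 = 225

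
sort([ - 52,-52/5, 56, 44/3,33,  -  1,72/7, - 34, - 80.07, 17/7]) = [-80.07,-52, - 34,-52/5, - 1, 17/7,72/7,44/3, 33, 56 ]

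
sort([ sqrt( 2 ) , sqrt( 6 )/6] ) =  [ sqrt( 6)/6, sqrt( 2 )] 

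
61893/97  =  638+ 7/97  =  638.07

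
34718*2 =69436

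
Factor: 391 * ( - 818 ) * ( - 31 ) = 2^1 * 17^1*23^1 * 31^1 * 409^1 = 9914978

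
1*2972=2972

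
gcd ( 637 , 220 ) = 1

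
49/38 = 1 + 11/38=1.29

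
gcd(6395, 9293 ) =1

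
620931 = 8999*69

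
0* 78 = 0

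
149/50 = 149/50 =2.98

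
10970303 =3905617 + 7064686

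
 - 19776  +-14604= - 34380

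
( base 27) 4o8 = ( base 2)110111110100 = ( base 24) 64K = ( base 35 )2w2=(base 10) 3572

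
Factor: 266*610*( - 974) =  - 158041240 = - 2^3 * 5^1 * 7^1*19^1*61^1 *487^1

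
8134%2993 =2148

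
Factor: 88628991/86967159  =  29542997/28989053 = 11^2*2089^(-1)*13877^( - 1)*244157^1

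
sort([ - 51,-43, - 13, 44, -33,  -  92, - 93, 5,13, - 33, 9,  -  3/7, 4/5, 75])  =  [  -  93, - 92,-51, - 43, - 33 , - 33, - 13, - 3/7,  4/5,5, 9,13, 44, 75 ]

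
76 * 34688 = 2636288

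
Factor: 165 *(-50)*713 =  - 2^1*3^1*5^3  *  11^1* 23^1*  31^1=-5882250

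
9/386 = 9/386=0.02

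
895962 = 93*9634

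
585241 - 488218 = 97023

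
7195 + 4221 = 11416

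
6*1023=6138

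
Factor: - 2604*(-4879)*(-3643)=-46284008988 = - 2^2*3^1 * 7^2*17^1 *31^1*41^1*3643^1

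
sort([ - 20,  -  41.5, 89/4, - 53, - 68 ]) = [ - 68, - 53, - 41.5, - 20, 89/4]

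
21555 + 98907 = 120462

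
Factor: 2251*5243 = 7^2*107^1*2251^1 = 11801993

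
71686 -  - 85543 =157229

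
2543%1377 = 1166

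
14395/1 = 14395 = 14395.00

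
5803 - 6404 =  - 601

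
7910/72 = 3955/36 =109.86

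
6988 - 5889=1099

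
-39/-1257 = 13/419 = 0.03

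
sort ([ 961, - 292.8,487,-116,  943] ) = [  -  292.8 ,-116,487, 943,961 ] 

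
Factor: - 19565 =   -  5^1 * 7^1*13^1*43^1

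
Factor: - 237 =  - 3^1*79^1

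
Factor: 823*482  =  396686 = 2^1*241^1*823^1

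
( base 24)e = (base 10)14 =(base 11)13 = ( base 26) e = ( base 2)1110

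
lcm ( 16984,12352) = 135872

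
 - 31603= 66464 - 98067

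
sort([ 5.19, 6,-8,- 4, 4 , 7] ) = [ - 8,-4,4,5.19, 6, 7]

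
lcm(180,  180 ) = 180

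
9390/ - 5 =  - 1878 + 0/1 = - 1878.00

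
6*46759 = 280554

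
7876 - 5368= 2508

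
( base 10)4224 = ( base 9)5713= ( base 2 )1000010000000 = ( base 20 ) AB4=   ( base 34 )3M8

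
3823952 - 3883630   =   - 59678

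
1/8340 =1/8340 = 0.00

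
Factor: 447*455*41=8338785 = 3^1*5^1*7^1*13^1*41^1*149^1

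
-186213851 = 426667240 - 612881091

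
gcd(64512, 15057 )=63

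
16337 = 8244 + 8093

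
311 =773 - 462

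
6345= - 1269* ( - 5 ) 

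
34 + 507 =541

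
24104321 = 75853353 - 51749032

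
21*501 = 10521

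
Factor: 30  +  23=53 = 53^1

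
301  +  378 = 679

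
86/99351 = 86/99351 = 0.00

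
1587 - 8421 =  - 6834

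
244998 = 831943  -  586945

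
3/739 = 3/739 = 0.00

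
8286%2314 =1344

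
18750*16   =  300000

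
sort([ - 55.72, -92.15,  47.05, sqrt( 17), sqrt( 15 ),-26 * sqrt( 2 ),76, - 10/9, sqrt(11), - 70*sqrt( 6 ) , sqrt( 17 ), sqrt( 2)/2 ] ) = [ - 70*sqrt( 6),-92.15,  -  55.72, - 26*sqrt( 2 ), - 10/9, sqrt( 2)/2 , sqrt( 11), sqrt( 15), sqrt( 17 ), sqrt( 17),47.05,76]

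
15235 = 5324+9911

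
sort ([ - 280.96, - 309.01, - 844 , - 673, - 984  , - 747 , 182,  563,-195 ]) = [ - 984, - 844, - 747, - 673 , - 309.01, - 280.96 , - 195,182,563] 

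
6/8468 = 3/4234 = 0.00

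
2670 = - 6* (-445) 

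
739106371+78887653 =817994024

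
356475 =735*485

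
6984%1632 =456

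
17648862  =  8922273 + 8726589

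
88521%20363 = 7069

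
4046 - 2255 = 1791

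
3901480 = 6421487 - 2520007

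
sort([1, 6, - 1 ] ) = [ - 1,1,6]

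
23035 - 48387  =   - 25352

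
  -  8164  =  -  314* 26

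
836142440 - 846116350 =-9973910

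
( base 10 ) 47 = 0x2F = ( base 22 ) 23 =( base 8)57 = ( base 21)25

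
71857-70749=1108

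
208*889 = 184912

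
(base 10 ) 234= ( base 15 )109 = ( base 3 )22200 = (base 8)352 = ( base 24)9I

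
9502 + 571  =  10073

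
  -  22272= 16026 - 38298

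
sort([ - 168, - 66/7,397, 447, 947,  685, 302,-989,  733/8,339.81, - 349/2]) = [ - 989, - 349/2, - 168, - 66/7 , 733/8 , 302, 339.81, 397,447 , 685,  947 ]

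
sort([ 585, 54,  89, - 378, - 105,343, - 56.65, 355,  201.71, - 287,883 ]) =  [ -378, - 287,-105, - 56.65,54,89, 201.71,343,355, 585, 883 ]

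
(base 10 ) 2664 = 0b101001101000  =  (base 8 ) 5150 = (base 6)20200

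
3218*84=270312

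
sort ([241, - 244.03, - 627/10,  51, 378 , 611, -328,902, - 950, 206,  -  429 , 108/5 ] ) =[ - 950, - 429,  -  328, - 244.03, - 627/10,108/5,51, 206,241,378,611, 902 ]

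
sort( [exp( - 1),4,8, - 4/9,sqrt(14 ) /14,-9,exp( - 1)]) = [ - 9,-4/9, sqrt( 14) /14,exp(-1 ),exp(-1),4,8 ] 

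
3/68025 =1/22675 = 0.00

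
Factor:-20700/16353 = - 100/79 = - 2^2 * 5^2*79^( - 1) 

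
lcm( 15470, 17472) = 1485120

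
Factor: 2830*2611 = 7389130 = 2^1*5^1 *7^1 * 283^1 * 373^1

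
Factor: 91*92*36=2^4 * 3^2 * 7^1*13^1 * 23^1 = 301392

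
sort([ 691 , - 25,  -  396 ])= [-396, - 25 , 691] 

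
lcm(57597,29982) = 2188686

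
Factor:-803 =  - 11^1*73^1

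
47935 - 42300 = 5635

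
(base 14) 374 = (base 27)pf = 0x2B2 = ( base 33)KU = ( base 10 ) 690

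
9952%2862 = 1366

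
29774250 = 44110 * 675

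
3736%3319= 417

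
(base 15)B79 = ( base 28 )38d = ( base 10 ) 2589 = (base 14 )D2D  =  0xA1D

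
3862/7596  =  1931/3798=   0.51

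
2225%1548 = 677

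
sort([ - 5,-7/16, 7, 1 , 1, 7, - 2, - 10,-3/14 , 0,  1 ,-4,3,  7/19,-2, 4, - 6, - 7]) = [-10, - 7 ,- 6 ,-5, - 4,-2, - 2, - 7/16, -3/14, 0,7/19, 1, 1,1,3,  4, 7,  7] 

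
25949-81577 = -55628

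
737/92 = 8 + 1/92 = 8.01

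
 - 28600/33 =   -  2600/3 = - 866.67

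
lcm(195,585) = 585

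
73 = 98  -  25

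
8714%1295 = 944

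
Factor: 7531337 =11^1*73^1*83^1*113^1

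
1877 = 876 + 1001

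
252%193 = 59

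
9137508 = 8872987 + 264521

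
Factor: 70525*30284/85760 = 2^( - 6 )*5^1 * 7^1*13^1*31^1 * 113^1 = 1593865/64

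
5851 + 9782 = 15633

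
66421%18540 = 10801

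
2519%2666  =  2519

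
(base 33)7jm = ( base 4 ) 2001100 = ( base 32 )82g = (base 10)8272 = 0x2050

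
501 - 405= 96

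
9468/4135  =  9468/4135  =  2.29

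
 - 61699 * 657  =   - 40536243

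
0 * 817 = 0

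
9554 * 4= 38216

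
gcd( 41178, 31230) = 6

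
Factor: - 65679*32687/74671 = -3^1*89^( - 1 )*839^( - 1)*21893^1*32687^1 = - 2146849473/74671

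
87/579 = 29/193 = 0.15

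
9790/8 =4895/4 = 1223.75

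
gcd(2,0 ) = 2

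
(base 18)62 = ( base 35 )35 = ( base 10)110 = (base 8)156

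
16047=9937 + 6110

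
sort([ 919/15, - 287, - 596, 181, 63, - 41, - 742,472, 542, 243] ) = [-742, - 596, - 287, - 41, 919/15,63 , 181, 243, 472,542] 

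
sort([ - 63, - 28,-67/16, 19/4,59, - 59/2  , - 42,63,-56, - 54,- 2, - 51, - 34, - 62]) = [ - 63,-62, - 56, - 54, - 51,-42, -34,-59/2, - 28, - 67/16,-2,19/4, 59,63] 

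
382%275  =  107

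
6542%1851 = 989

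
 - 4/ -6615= 4/6615 =0.00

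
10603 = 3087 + 7516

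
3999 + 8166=12165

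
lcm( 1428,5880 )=99960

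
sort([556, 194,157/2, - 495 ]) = [ - 495,157/2, 194,556 ]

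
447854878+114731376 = 562586254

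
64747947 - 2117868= 62630079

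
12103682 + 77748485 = 89852167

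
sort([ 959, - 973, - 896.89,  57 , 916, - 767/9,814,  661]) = [ - 973,  -  896.89, - 767/9,  57 , 661, 814,916,959]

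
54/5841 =6/649 =0.01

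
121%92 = 29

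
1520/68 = 380/17 =22.35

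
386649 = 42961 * 9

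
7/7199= 7/7199 = 0.00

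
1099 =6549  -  5450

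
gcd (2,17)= 1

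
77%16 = 13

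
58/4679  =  58/4679 = 0.01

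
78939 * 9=710451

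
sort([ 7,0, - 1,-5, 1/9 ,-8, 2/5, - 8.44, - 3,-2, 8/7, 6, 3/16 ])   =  [ - 8.44, - 8, - 5,  -  3,-2 ,  -  1, 0,1/9,  3/16  ,  2/5, 8/7, 6, 7]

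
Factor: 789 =3^1* 263^1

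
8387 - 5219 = 3168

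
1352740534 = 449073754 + 903666780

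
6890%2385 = 2120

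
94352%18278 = 2962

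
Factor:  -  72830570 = -2^1*5^1*137^1 *53161^1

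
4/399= 4/399 = 0.01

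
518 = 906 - 388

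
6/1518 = 1/253 = 0.00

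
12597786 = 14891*846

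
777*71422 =55494894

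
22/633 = 22/633   =  0.03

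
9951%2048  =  1759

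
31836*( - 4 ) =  - 127344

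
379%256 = 123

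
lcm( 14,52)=364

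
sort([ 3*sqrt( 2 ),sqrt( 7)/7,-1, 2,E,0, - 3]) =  [ - 3, - 1 , 0,sqrt( 7) /7,2, E, 3 * sqrt( 2)]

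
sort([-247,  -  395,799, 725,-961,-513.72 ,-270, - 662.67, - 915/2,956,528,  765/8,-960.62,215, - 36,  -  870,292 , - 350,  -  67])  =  [ - 961, - 960.62, - 870,-662.67 , - 513.72,-915/2, - 395,-350 ,-270, - 247, - 67,-36,  765/8,215,292,528,725, 799, 956]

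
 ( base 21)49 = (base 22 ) 45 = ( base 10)93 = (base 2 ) 1011101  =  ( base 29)36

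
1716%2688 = 1716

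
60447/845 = 71+ 452/845 = 71.53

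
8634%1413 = 156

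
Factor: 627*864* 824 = 446383872 = 2^8*3^4*11^1*19^1*103^1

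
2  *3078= 6156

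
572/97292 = 11/1871 = 0.01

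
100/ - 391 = -1 + 291/391=-0.26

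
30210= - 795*( - 38 )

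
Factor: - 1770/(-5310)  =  3^( - 1 ) = 1/3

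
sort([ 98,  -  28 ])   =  [-28, 98 ]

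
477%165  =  147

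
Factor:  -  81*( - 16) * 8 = 2^7 * 3^4 = 10368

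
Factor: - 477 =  - 3^2*53^1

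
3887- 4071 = -184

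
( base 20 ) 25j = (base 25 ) 1bj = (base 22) 1jh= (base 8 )1627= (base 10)919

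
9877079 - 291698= 9585381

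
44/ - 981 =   -  1+937/981 = - 0.04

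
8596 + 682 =9278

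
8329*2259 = 18815211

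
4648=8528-3880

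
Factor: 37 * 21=777 = 3^1*7^1*37^1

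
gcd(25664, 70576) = 6416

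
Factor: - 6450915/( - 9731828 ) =2^( - 2 )*3^1*  5^1*71^ ( - 1 )*34267^( - 1 )*430061^1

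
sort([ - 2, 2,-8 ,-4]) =[ - 8, - 4, - 2,  2 ]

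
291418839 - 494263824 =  - 202844985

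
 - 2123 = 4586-6709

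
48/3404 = 12/851 = 0.01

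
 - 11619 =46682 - 58301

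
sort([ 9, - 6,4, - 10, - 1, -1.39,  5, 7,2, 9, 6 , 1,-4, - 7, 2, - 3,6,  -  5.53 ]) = [- 10, - 7 , - 6, - 5.53,-4, - 3, - 1.39, - 1,1,2,2 , 4,5,6, 6,7 , 9,9 ] 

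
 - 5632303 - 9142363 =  - 14774666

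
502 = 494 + 8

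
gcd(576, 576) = 576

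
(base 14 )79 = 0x6B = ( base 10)107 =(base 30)3H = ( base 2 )1101011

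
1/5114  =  1/5114  =  0.00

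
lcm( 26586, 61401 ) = 2578842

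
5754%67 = 59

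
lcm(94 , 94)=94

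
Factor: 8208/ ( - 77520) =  - 3^2*5^( - 1 )*17^( - 1 ) = - 9/85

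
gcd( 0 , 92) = 92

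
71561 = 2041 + 69520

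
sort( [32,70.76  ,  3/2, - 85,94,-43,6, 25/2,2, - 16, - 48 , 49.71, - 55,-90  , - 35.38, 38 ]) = [  -  90, - 85 , - 55, - 48, - 43,- 35.38, - 16,3/2,2,6,25/2,32,38,49.71,70.76 , 94]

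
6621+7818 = 14439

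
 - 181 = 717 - 898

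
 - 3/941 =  - 1 + 938/941 = - 0.00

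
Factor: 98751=3^1*32917^1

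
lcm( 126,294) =882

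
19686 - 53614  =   - 33928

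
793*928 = 735904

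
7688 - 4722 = 2966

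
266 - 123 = 143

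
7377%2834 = 1709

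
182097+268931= 451028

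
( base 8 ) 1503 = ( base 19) 25i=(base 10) 835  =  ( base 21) 1ig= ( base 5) 11320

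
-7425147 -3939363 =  - 11364510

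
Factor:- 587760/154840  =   - 186/49 = - 2^1*3^1 *7^( - 2 )*31^1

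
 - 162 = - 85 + -77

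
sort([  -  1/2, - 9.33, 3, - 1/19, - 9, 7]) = [ - 9.33, - 9, - 1/2, - 1/19, 3,7]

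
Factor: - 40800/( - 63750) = 16/25 = 2^4 * 5^( - 2) 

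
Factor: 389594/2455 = 2^1*5^( - 1 )*131^1 *491^( - 1)*1487^1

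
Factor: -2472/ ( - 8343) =8/27 = 2^3*3^( - 3) 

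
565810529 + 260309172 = 826119701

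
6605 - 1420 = 5185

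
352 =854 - 502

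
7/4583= 7/4583=   0.00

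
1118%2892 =1118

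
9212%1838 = 22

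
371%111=38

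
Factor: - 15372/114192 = - 2^( - 2)*7^1*13^( - 1) = - 7/52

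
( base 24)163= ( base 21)1d9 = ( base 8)1323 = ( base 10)723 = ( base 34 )l9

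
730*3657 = 2669610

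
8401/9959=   8401/9959 = 0.84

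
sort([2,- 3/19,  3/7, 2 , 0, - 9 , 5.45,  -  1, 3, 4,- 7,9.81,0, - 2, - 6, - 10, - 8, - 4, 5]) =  [ - 10, - 9, - 8,- 7, - 6, - 4, - 2, - 1, - 3/19, 0,0,  3/7, 2,2, 3, 4,5,5.45,9.81]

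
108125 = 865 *125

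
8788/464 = 2197/116 =18.94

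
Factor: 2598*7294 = 18949812=2^2*3^1*7^1*433^1 * 521^1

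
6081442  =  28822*211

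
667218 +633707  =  1300925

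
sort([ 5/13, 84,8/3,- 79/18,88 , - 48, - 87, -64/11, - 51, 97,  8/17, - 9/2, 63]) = [ - 87, - 51, - 48, - 64/11, - 9/2,-79/18, 5/13,8/17, 8/3, 63, 84, 88, 97]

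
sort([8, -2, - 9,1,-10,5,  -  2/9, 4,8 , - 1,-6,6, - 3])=[ - 10, - 9, - 6, - 3,  -  2,-1, - 2/9,1, 4,5,6,8,  8]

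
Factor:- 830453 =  - 13^1*127^1*503^1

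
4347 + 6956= 11303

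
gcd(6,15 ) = 3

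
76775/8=9596 + 7/8  =  9596.88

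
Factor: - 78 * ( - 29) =2^1 * 3^1*13^1*29^1 = 2262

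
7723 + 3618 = 11341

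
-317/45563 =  - 1 + 45246/45563 = - 0.01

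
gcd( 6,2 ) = 2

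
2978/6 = 496 + 1/3  =  496.33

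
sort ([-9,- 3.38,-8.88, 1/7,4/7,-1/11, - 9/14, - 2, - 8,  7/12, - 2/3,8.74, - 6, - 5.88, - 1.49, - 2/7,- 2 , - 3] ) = [ - 9,-8.88, - 8, - 6  , - 5.88, -3.38,- 3 ,-2,-2, - 1.49, - 2/3, - 9/14 , - 2/7,-1/11, 1/7, 4/7, 7/12 , 8.74]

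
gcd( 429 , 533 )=13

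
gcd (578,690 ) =2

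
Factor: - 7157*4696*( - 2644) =88862915168 = 2^5*17^1*421^1*587^1*661^1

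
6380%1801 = 977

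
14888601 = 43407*343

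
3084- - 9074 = 12158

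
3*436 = 1308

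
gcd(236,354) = 118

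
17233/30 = 574 + 13/30 = 574.43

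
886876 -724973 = 161903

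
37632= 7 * 5376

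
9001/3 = 9001/3   =  3000.33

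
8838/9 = 982 = 982.00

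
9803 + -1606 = 8197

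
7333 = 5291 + 2042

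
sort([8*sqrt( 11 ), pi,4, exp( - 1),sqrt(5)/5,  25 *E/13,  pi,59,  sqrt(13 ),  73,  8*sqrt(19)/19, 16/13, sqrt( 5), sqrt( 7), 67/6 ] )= [exp( -1), sqrt(5) /5 , 16/13, 8 * sqrt( 19)/19,  sqrt( 5),sqrt(7) , pi , pi,  sqrt(13) , 4,25*E/13,67/6, 8*sqrt(11 ), 59,  73]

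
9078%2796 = 690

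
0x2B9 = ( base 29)o1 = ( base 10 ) 697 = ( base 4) 22321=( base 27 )PM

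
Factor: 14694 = 2^1 * 3^1 * 31^1*79^1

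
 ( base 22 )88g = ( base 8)7740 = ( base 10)4064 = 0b111111100000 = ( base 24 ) 718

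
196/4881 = 196/4881 = 0.04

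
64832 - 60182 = 4650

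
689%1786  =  689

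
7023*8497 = 59674431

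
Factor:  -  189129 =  - 3^1*23^1*2741^1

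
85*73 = 6205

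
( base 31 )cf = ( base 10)387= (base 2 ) 110000011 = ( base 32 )C3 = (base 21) i9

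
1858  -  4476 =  - 2618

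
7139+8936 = 16075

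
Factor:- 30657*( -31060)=2^2*3^1*5^1*11^1*929^1*1553^1=952206420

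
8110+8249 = 16359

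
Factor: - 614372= - 2^2*11^1*13963^1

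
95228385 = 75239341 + 19989044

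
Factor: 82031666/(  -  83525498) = -41015833/41762749 = -7^( - 2)* 313^1 * 131041^1*852301^(  -  1 ) 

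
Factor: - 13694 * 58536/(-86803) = 2^4*3^3*41^1 *61^(-1 )* 167^1*271^1*1423^( - 1) = 801591984/86803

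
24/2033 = 24/2033  =  0.01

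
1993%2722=1993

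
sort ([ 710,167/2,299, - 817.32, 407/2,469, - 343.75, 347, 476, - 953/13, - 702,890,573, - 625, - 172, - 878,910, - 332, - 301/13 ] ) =[ - 878, - 817.32,  -  702, - 625, - 343.75 , - 332,  -  172, - 953/13, - 301/13, 167/2,407/2,299,347,469,476, 573, 710,890,910]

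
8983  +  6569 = 15552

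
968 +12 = 980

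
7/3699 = 7/3699 = 0.00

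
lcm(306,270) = 4590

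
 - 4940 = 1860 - 6800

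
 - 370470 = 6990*( - 53)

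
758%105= 23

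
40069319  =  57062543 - 16993224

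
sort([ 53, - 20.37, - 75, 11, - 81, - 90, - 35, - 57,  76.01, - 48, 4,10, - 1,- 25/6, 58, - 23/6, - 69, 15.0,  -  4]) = [ - 90, - 81,-75,-69, - 57, - 48, - 35, - 20.37,- 25/6, - 4, - 23/6, - 1,4,10,11,15.0,53,  58, 76.01]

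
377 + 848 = 1225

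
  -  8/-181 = 8/181 = 0.04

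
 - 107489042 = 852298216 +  - 959787258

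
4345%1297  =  454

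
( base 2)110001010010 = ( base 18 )9d4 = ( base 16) c52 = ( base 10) 3154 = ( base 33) 2TJ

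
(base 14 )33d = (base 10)643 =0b1010000011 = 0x283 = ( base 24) 12J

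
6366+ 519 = 6885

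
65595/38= 1726 + 7/38=1726.18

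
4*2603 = 10412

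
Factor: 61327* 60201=3^2*7^1 * 6689^1*8761^1 = 3691946727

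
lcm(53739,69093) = 483651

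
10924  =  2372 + 8552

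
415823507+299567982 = 715391489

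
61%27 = 7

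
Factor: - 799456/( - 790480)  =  2^1*5^( - 1 )*7^1*41^ ( -1) *43^1*83^1*241^( - 1 ) =49966/49405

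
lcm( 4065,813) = 4065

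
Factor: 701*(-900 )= -2^2*3^2*5^2*701^1 = - 630900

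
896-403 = 493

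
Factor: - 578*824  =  -476272= - 2^4*17^2 * 103^1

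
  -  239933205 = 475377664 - 715310869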